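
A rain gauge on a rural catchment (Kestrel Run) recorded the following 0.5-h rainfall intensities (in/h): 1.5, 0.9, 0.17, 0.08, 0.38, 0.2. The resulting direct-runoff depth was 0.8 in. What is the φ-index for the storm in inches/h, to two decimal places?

Only the 2 blocks with intensity above φ contribute runoff: 1.5, 0.9 in/h.
Σ(I−φ)·Δt = d  ⇒  (1.5+0.9 − 2φ)·0.5 = 0.8
φ = (2.400 − 0.8/0.5) / 2 = 0.40 in/h.

φ ≈ 0.40 in/h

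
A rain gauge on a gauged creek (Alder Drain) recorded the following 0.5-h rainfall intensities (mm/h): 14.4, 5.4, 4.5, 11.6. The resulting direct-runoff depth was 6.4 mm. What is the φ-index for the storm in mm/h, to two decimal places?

φ ≈ 6.60 mm/h

Only the 2 blocks with intensity above φ contribute runoff: 14.4, 11.6 mm/h.
Σ(I−φ)·Δt = d  ⇒  (14.4+11.6 − 2φ)·0.5 = 6.4
φ = (26.00 − 6.4/0.5) / 2 = 6.60 mm/h.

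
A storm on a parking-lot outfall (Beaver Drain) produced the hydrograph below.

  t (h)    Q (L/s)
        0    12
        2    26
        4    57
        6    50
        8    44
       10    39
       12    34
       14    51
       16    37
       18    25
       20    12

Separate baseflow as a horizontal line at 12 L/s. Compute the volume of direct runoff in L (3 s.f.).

Direct-runoff ordinates (Q − Q_b): 0.0, 14.0, 45.0, 38.0, 32.0, 27.0, 22.0, 39.0, 25.0, 13.0, 0.0 L/s.
ΣQ_DR = 255.0 L/s.
With Δt = 2 h = 7200 s, V = ΣQ_DR · Δt = 255.0 × 7200 = 1.84 × 10^6 L.

V ≈ 1.84 × 10^6 L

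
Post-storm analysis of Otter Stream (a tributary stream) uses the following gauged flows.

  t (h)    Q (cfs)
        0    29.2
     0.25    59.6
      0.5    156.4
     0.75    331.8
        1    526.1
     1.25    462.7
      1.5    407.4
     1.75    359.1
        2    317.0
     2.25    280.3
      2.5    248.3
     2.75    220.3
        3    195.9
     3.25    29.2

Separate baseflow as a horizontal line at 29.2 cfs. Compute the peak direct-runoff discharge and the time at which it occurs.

Q_p = 496.9 cfs at t = 1 h

Subtracting baseflow gives direct-runoff ordinates: 0.0, 30.4, 127.2, 302.6, 496.9, 433.5, 378.2, 329.9, 287.8, 251.1, 219.1, 191.1, 166.7, 0.0 cfs.
The maximum is 496.9 cfs, occurring at the reading for t = 1 h.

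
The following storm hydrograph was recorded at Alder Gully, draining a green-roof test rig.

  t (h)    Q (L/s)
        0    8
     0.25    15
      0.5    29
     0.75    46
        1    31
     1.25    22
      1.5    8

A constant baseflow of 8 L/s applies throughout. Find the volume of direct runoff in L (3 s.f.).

Direct-runoff ordinates (Q − Q_b): 0.0, 7.0, 21.0, 38.0, 23.0, 14.0, 0.0 L/s.
ΣQ_DR = 103.0 L/s.
With Δt = 0.25 h = 900 s, V = ΣQ_DR · Δt = 103.0 × 900 = 92700 L.

V ≈ 92700 L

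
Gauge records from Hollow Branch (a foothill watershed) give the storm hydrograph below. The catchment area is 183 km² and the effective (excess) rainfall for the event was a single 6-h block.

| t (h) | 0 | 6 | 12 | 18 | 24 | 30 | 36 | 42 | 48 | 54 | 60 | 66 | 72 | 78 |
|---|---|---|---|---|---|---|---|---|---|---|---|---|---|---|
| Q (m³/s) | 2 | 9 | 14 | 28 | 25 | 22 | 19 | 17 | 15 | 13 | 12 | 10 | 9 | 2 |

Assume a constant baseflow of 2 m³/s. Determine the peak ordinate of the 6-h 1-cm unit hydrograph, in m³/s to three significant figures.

Direct runoff: 0.0, 7.0, 12.0, 26.0, 23.0, 20.0, 17.0, 15.0, 13.0, 11.0, 10.0, 8.0, 7.0, 0.0 m³/s; ΣQ_DR = 169.0 m³/s, peak = 26.0 m³/s.
Runoff depth d = ΣQ_DR·Δt / A = 169.0 × 21600 / (183 km²) = 19.95 mm.
The 1-cm UH is the DRH scaled by (10 mm)/d, so U_p = 26.0 × 10/19.95 = 13.0 m³/s.

U_p ≈ 13.0 m³/s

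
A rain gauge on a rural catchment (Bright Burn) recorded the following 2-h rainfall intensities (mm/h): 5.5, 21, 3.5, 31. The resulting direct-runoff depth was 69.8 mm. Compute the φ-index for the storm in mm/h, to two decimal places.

Only the 2 blocks with intensity above φ contribute runoff: 21, 31 mm/h.
Σ(I−φ)·Δt = d  ⇒  (21+31 − 2φ)·2 = 69.8
φ = (52.00 − 69.8/2) / 2 = 8.55 mm/h.

φ ≈ 8.55 mm/h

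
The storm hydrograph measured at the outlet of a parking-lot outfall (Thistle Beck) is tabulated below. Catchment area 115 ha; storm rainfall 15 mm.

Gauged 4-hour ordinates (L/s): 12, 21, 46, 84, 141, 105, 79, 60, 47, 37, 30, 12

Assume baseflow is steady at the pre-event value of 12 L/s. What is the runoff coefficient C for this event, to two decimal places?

ΣQ_DR = 530.0 L/s; V = ΣQ_DR·Δt = 7.632 × 10^6 L.
Runoff depth d = V / A = 6.637 mm.
C = d / P = 6.637 / 15 = 0.44.

C ≈ 0.44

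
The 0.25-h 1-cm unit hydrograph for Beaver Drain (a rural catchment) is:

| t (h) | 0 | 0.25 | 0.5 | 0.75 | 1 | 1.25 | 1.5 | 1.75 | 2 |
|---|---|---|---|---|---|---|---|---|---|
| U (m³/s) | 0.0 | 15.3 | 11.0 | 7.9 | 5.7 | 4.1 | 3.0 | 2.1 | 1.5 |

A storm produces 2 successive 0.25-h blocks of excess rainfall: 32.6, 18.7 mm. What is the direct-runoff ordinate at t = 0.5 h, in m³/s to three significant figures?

Q ≈ 64.5 m³/s

By discrete convolution, Q_j = Σ (P_i / 10 mm) · U_{j−i}.
At t = 0.5 h (j=2): Q = (32.6/10)·11.0 + (18.7/10)·15.3 = 64.5 m³/s.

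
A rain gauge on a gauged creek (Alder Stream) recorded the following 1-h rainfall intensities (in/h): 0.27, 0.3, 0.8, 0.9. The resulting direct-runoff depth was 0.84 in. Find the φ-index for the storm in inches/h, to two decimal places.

φ ≈ 0.43 in/h

Only the 2 blocks with intensity above φ contribute runoff: 0.8, 0.9 in/h.
Σ(I−φ)·Δt = d  ⇒  (0.8+0.9 − 2φ)·1 = 0.84
φ = (1.700 − 0.84/1) / 2 = 0.43 in/h.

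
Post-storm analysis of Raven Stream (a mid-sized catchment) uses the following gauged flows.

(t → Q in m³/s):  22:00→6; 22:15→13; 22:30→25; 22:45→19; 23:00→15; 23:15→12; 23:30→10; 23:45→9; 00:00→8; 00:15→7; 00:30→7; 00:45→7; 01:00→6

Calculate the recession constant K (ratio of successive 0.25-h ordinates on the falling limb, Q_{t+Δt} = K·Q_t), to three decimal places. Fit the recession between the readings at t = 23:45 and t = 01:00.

Using the recession-limb readings at t = 23:45 and t = 01:00: Q falls from 9 to 6 m³/s over 5 intervals.
K = (Q₂/Q₁)^(1/5) = (6/9)^(1/5) = 0.922.

K ≈ 0.922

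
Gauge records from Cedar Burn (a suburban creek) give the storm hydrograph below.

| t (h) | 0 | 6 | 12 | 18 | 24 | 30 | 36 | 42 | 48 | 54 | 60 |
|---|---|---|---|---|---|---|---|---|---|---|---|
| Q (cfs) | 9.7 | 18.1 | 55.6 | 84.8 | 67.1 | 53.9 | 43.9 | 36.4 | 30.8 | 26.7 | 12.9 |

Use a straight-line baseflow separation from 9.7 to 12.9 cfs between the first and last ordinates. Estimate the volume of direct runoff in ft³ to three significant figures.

V ≈ 6.82 × 10^6 ft³

Direct-runoff ordinates (Q − Q_b): 0.00, 8.08, 45.26, 74.14, 56.12, 42.60, 32.28, 24.46, 18.54, 14.12, 0.00 cfs.
ΣQ_DR = 315.6 cfs.
With Δt = 6 h = 21600 s, V = ΣQ_DR · Δt = 315.6 × 21600 = 6.82 × 10^6 ft³.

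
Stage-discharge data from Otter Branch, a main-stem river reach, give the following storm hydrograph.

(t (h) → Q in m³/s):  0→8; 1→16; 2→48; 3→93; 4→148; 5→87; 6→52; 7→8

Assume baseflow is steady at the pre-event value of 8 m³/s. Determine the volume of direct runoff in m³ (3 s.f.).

Direct-runoff ordinates (Q − Q_b): 0.0, 8.0, 40.0, 85.0, 140.0, 79.0, 44.0, 0.0 m³/s.
ΣQ_DR = 396.0 m³/s.
With Δt = 1 h = 3600 s, V = ΣQ_DR · Δt = 396.0 × 3600 = 1.43 × 10^6 m³.

V ≈ 1.43 × 10^6 m³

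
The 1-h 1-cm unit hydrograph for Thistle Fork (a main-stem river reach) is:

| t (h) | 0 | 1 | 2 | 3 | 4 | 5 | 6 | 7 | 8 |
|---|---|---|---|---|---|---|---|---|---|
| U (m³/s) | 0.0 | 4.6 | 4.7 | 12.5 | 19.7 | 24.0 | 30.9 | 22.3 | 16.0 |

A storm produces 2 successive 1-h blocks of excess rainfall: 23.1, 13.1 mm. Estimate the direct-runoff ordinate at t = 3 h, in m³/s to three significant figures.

Q ≈ 35.0 m³/s

By discrete convolution, Q_j = Σ (P_i / 10 mm) · U_{j−i}.
At t = 3 h (j=3): Q = (23.1/10)·12.5 + (13.1/10)·4.7 = 35.0 m³/s.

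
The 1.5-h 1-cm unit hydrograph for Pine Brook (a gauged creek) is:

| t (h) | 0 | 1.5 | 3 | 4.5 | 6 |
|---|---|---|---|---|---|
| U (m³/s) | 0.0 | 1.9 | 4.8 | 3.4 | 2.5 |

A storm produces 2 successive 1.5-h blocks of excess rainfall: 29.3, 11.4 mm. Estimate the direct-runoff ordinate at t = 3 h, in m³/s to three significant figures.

By discrete convolution, Q_j = Σ (P_i / 10 mm) · U_{j−i}.
At t = 3 h (j=2): Q = (29.3/10)·4.8 + (11.4/10)·1.9 = 16.2 m³/s.

Q ≈ 16.2 m³/s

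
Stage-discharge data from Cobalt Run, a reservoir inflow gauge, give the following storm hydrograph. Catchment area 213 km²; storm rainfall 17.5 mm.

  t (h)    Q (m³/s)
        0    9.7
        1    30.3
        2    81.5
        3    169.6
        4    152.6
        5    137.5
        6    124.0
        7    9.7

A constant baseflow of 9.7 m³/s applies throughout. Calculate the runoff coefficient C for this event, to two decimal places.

C ≈ 0.62

ΣQ_DR = 637.3 m³/s; V = ΣQ_DR·Δt = 2.294 × 10^6 m³.
Runoff depth d = V / A = 10.77 mm.
C = d / P = 10.77 / 17.5 = 0.62.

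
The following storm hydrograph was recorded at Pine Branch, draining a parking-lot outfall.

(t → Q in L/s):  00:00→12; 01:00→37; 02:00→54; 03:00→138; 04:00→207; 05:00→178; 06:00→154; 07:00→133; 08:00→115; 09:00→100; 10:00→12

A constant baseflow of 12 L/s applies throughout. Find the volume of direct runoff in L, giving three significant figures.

Direct-runoff ordinates (Q − Q_b): 0.0, 25.0, 42.0, 126.0, 195.0, 166.0, 142.0, 121.0, 103.0, 88.0, 0.0 L/s.
ΣQ_DR = 1008 L/s.
With Δt = 1 h = 3600 s, V = ΣQ_DR · Δt = 1008 × 3600 = 3.63 × 10^6 L.

V ≈ 3.63 × 10^6 L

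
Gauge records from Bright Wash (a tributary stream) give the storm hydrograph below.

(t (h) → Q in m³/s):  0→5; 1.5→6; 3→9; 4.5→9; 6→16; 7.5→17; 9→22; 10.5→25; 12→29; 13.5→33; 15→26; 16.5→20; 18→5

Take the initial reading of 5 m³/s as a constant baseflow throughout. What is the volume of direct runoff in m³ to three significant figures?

Direct-runoff ordinates (Q − Q_b): 0.0, 1.0, 4.0, 4.0, 11.0, 12.0, 17.0, 20.0, 24.0, 28.0, 21.0, 15.0, 0.0 m³/s.
ΣQ_DR = 157.0 m³/s.
With Δt = 1.5 h = 5400 s, V = ΣQ_DR · Δt = 157.0 × 5400 = 8.48 × 10^5 m³.

V ≈ 8.48 × 10^5 m³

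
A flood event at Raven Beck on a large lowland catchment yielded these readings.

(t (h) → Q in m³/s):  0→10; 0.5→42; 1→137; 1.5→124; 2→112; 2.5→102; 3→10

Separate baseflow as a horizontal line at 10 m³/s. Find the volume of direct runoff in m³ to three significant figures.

V ≈ 8.41 × 10^5 m³

Direct-runoff ordinates (Q − Q_b): 0.0, 32.0, 127.0, 114.0, 102.0, 92.0, 0.0 m³/s.
ΣQ_DR = 467.0 m³/s.
With Δt = 0.5 h = 1800 s, V = ΣQ_DR · Δt = 467.0 × 1800 = 8.41 × 10^5 m³.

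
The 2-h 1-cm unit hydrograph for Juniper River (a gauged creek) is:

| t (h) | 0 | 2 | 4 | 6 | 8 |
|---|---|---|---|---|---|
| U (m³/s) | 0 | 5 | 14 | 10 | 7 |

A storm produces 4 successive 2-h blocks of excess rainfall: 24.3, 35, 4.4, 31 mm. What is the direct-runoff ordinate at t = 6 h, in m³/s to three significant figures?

Q ≈ 75.5 m³/s

By discrete convolution, Q_j = Σ (P_i / 10 mm) · U_{j−i}.
At t = 6 h (j=3): Q = (24.3/10)·10 + (35/10)·14 + (4.4/10)·5 + (31/10)·0 = 75.5 m³/s.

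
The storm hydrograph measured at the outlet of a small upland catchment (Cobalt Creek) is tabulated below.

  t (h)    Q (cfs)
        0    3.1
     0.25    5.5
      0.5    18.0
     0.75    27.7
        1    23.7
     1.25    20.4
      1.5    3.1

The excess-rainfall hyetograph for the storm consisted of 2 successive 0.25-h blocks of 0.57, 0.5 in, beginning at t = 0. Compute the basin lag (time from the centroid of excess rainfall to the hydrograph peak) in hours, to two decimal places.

t_L ≈ 0.51 h

Centroid of excess rainfall: t_c = Σ P_i·t̄_i / ΣP_i = 0.2418 h (block centres at 0.125, 0.375 h).
Hydrograph peak occurs at t = 0.75 h, so basin lag t_L = 0.75 − 0.2418 = 0.51 h.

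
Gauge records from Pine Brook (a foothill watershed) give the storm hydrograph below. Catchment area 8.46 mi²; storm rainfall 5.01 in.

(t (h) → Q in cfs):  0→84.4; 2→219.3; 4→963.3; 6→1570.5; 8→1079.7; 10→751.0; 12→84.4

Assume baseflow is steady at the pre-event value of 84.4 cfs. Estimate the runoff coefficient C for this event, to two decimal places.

C ≈ 0.30

ΣQ_DR = 4162 cfs; V = ΣQ_DR·Δt = 2.996 × 10^7 ft³.
Runoff depth d = V / A = 1.525 in.
C = d / P = 1.525 / 5.01 = 0.30.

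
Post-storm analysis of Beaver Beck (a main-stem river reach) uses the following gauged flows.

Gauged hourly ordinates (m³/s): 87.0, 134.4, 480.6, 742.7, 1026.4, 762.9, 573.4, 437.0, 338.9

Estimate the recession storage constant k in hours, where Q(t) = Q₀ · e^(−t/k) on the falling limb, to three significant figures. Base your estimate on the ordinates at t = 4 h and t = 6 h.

On the falling limb, Q drops from 1026.4 to 573.4 m³/s between t = 4 h and t = 6 h (Δt = 2 h).
k = −Δt / ln(Q₂/Q₁) = −2 / ln(573.4/1026.4) = 3.44 h.

k ≈ 3.44 h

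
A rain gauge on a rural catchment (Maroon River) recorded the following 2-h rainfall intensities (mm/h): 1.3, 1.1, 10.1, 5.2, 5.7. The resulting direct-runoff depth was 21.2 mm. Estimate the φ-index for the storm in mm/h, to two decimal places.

Only the 3 blocks with intensity above φ contribute runoff: 10.1, 5.2, 5.7 mm/h.
Σ(I−φ)·Δt = d  ⇒  (10.1+5.2+5.7 − 3φ)·2 = 21.2
φ = (21.00 − 21.2/2) / 3 = 3.47 mm/h.

φ ≈ 3.47 mm/h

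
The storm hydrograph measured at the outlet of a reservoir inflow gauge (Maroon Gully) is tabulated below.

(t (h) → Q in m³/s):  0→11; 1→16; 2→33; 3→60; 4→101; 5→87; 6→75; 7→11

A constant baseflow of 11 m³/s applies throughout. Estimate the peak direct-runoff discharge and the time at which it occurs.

Q_p = 90.0 m³/s at t = 4 h

Subtracting baseflow gives direct-runoff ordinates: 0.0, 5.0, 22.0, 49.0, 90.0, 76.0, 64.0, 0.0 m³/s.
The maximum is 90.0 m³/s, occurring at the reading for t = 4 h.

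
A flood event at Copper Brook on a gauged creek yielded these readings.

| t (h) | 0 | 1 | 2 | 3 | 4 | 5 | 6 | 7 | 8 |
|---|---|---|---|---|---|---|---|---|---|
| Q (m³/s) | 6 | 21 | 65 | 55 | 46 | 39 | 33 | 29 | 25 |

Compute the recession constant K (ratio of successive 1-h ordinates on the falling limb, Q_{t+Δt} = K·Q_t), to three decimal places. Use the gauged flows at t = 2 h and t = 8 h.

Using the recession-limb readings at t = 2 h and t = 8 h: Q falls from 65 to 25 m³/s over 6 intervals.
K = (Q₂/Q₁)^(1/6) = (25/65)^(1/6) = 0.853.

K ≈ 0.853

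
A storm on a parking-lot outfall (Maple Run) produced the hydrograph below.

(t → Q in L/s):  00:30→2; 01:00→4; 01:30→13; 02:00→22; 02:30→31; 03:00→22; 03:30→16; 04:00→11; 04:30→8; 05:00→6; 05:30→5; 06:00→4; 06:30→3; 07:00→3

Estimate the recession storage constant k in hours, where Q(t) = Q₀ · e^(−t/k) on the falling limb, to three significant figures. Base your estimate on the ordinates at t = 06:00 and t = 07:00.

On the falling limb, Q drops from 4 to 3 L/s between t = 06:00 and t = 07:00 (Δt = 1 h).
k = −Δt / ln(Q₂/Q₁) = −1 / ln(3/4) = 3.48 h.

k ≈ 3.48 h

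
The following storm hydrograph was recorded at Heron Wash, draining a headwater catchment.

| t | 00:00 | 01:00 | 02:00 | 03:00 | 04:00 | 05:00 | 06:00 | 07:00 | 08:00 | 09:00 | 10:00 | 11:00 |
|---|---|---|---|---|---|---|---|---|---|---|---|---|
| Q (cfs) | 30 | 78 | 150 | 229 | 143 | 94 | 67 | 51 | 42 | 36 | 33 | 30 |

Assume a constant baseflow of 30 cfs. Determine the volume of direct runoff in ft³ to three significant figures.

Direct-runoff ordinates (Q − Q_b): 0.0, 48.0, 120.0, 199.0, 113.0, 64.0, 37.0, 21.0, 12.0, 6.0, 3.0, 0.0 cfs.
ΣQ_DR = 623.0 cfs.
With Δt = 1 h = 3600 s, V = ΣQ_DR · Δt = 623.0 × 3600 = 2.24 × 10^6 ft³.

V ≈ 2.24 × 10^6 ft³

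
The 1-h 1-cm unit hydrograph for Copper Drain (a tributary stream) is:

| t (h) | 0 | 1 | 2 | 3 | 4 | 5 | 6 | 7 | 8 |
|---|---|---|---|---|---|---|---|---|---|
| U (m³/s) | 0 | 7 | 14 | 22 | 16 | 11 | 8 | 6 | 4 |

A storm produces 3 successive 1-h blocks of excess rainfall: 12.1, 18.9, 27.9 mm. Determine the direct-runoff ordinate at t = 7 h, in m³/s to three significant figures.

Q ≈ 53.1 m³/s

By discrete convolution, Q_j = Σ (P_i / 10 mm) · U_{j−i}.
At t = 7 h (j=7): Q = (12.1/10)·6 + (18.9/10)·8 + (27.9/10)·11 = 53.1 m³/s.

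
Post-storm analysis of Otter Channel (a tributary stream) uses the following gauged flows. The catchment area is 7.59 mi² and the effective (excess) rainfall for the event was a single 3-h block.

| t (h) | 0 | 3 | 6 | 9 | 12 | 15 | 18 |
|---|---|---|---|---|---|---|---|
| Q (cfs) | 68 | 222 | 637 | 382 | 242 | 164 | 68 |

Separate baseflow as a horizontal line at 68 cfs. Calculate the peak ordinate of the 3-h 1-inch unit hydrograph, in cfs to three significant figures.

U_p ≈ 711 cfs

Direct runoff: 0.0, 154.0, 569.0, 314.0, 174.0, 96.0, 0.0 cfs; ΣQ_DR = 1307 cfs, peak = 569.0 cfs.
Runoff depth d = ΣQ_DR·Δt / A = 1307 × 10800 / (7.59 mi²) = 0.8005 in.
The 1-inch UH is the DRH scaled by (1 in)/d, so U_p = 569.0 × 1/0.8005 = 711 cfs.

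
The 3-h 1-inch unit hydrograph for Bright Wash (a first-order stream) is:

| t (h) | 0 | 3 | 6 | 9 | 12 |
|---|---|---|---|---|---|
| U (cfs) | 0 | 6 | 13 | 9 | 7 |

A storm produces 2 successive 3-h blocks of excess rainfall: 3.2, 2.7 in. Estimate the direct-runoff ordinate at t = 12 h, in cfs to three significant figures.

By discrete convolution, Q_j = Σ (P_i / 1 in) · U_{j−i}.
At t = 12 h (j=4): Q = (3.2/1)·7 + (2.7/1)·9 = 46.7 cfs.

Q ≈ 46.7 cfs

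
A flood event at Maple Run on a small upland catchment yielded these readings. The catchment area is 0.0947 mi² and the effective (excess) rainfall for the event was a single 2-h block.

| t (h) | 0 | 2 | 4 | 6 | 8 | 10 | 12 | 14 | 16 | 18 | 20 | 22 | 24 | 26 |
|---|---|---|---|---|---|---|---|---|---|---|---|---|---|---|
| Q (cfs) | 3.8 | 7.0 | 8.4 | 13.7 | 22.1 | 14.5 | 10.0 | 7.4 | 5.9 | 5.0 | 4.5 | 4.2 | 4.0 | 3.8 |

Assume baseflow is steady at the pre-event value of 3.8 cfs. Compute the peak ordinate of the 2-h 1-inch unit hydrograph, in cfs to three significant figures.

U_p ≈ 9.15 cfs

Direct runoff: 0.0, 3.2, 4.6, 9.9, 18.3, 10.7, 6.2, 3.6, 2.1, 1.2, 0.7, 0.4, 0.2, 0.0 cfs; ΣQ_DR = 61.10 cfs, peak = 18.3 cfs.
Runoff depth d = ΣQ_DR·Δt / A = 61.10 × 7200 / (0.0947 mi²) = 2.000 in.
The 1-inch UH is the DRH scaled by (1 in)/d, so U_p = 18.3 × 1/2.000 = 9.15 cfs.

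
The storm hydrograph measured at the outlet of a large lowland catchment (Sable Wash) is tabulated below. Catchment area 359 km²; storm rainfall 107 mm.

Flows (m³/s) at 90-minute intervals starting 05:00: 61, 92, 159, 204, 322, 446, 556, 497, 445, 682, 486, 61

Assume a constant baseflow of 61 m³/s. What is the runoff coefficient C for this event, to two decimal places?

ΣQ_DR = 3279 m³/s; V = ΣQ_DR·Δt = 1.771 × 10^7 m³.
Runoff depth d = V / A = 49.32 mm.
C = d / P = 49.32 / 107 = 0.46.

C ≈ 0.46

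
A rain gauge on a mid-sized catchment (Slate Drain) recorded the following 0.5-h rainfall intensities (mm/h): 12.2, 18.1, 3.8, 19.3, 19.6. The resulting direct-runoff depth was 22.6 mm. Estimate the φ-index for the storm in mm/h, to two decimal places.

Only the 4 blocks with intensity above φ contribute runoff: 12.2, 18.1, 19.3, 19.6 mm/h.
Σ(I−φ)·Δt = d  ⇒  (12.2+18.1+19.3+19.6 − 4φ)·0.5 = 22.6
φ = (69.20 − 22.6/0.5) / 4 = 6.00 mm/h.

φ ≈ 6.00 mm/h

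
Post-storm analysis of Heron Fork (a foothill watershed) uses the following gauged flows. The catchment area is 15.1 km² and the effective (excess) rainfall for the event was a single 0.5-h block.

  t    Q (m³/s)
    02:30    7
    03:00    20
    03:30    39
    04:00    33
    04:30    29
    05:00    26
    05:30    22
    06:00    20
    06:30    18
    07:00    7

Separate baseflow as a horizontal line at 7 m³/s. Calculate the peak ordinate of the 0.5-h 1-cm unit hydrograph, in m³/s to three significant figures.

U_p ≈ 17.8 m³/s

Direct runoff: 0.0, 13.0, 32.0, 26.0, 22.0, 19.0, 15.0, 13.0, 11.0, 0.0 m³/s; ΣQ_DR = 151.0 m³/s, peak = 32.0 m³/s.
Runoff depth d = ΣQ_DR·Δt / A = 151.0 × 1800 / (15.1 km²) = 18.00 mm.
The 1-cm UH is the DRH scaled by (10 mm)/d, so U_p = 32.0 × 10/18.00 = 17.8 m³/s.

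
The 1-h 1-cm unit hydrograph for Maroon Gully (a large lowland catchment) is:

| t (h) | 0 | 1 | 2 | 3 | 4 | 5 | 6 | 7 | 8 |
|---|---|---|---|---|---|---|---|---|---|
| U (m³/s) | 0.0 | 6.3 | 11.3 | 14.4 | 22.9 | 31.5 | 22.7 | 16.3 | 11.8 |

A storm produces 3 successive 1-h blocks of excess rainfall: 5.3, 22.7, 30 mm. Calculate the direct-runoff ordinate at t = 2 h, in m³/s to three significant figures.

By discrete convolution, Q_j = Σ (P_i / 10 mm) · U_{j−i}.
At t = 2 h (j=2): Q = (5.3/10)·11.3 + (22.7/10)·6.3 + (30/10)·0.0 = 20.3 m³/s.

Q ≈ 20.3 m³/s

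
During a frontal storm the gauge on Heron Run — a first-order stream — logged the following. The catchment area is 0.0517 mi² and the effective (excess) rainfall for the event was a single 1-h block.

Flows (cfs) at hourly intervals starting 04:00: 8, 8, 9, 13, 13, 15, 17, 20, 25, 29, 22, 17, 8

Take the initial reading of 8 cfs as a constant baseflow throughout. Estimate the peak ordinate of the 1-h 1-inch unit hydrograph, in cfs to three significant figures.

Direct runoff: 0.0, 0.0, 1.0, 5.0, 5.0, 7.0, 9.0, 12.0, 17.0, 21.0, 14.0, 9.0, 0.0 cfs; ΣQ_DR = 100.0 cfs, peak = 21.0 cfs.
Runoff depth d = ΣQ_DR·Δt / A = 100.0 × 3600 / (0.0517 mi²) = 2.997 in.
The 1-inch UH is the DRH scaled by (1 in)/d, so U_p = 21.0 × 1/2.997 = 7.01 cfs.

U_p ≈ 7.01 cfs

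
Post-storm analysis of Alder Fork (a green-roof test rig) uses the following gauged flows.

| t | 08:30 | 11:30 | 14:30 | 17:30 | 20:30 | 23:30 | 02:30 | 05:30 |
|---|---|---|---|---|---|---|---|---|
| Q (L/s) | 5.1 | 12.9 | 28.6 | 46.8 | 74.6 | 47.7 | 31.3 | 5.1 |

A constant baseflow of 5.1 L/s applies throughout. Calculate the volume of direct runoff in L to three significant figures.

V ≈ 2.28 × 10^6 L

Direct-runoff ordinates (Q − Q_b): 0.0, 7.8, 23.5, 41.7, 69.5, 42.6, 26.2, 0.0 L/s.
ΣQ_DR = 211.3 L/s.
With Δt = 3 h = 10800 s, V = ΣQ_DR · Δt = 211.3 × 10800 = 2.28 × 10^6 L.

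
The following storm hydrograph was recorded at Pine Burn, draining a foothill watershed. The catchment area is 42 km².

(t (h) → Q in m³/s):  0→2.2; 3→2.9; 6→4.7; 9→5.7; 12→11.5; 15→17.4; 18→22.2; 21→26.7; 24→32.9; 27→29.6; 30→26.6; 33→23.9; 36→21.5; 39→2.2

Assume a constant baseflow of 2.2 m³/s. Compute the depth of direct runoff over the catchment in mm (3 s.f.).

Direct runoff: 0.0, 0.7, 2.5, 3.5, 9.3, 15.2, 20.0, 24.5, 30.7, 27.4, 24.4, 21.7, 19.3, 0.0 m³/s; ΣQ_DR = 199.2 m³/s.
V = ΣQ_DR · Δt = 199.2 × 10800 s = 2.151 × 10^6 m³.
Over A = 42 km², depth = V / A = 51.2 mm.

d ≈ 51.2 mm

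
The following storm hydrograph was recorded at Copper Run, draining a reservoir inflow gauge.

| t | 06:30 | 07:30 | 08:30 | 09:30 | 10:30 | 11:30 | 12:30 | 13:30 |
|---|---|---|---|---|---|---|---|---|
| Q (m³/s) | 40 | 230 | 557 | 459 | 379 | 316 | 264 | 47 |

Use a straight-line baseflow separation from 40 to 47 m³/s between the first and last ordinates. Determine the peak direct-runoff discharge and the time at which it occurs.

Q_p = 515.00 m³/s at t = 08:30

Subtracting baseflow gives direct-runoff ordinates: 0.00, 189.00, 515.00, 416.00, 335.00, 271.00, 218.00, 0.00 m³/s.
The maximum is 515.00 m³/s, occurring at the reading for t = 08:30.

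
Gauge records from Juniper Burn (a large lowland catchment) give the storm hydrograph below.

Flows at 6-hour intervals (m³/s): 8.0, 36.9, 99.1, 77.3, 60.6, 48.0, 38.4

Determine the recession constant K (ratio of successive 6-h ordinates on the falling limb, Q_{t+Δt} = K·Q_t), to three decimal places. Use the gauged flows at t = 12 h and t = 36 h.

K ≈ 0.789

Using the recession-limb readings at t = 12 h and t = 36 h: Q falls from 99.1 to 38.4 m³/s over 4 intervals.
K = (Q₂/Q₁)^(1/4) = (38.4/99.1)^(1/4) = 0.789.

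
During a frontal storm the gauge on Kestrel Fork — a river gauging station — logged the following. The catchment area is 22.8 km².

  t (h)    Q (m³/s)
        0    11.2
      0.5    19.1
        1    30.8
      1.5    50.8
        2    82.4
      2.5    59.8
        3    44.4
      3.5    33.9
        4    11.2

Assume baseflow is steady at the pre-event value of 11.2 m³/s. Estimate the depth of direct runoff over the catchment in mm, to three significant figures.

Direct runoff: 0.0, 7.9, 19.6, 39.6, 71.2, 48.6, 33.2, 22.7, 0.0 m³/s; ΣQ_DR = 242.8 m³/s.
V = ΣQ_DR · Δt = 242.8 × 1800 s = 4.370 × 10^5 m³.
Over A = 22.8 km², depth = V / A = 19.2 mm.

d ≈ 19.2 mm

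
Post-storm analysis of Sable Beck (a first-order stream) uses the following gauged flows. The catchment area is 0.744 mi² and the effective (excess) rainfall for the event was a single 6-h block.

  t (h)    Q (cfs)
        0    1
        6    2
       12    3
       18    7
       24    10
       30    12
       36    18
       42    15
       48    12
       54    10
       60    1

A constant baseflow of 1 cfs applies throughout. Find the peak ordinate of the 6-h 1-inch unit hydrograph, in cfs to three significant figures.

Direct runoff: 0.0, 1.0, 2.0, 6.0, 9.0, 11.0, 17.0, 14.0, 11.0, 9.0, 0.0 cfs; ΣQ_DR = 80.00 cfs, peak = 17.0 cfs.
Runoff depth d = ΣQ_DR·Δt / A = 80.00 × 21600 / (0.744 mi²) = 0.9997 in.
The 1-inch UH is the DRH scaled by (1 in)/d, so U_p = 17.0 × 1/0.9997 = 17.0 cfs.

U_p ≈ 17.0 cfs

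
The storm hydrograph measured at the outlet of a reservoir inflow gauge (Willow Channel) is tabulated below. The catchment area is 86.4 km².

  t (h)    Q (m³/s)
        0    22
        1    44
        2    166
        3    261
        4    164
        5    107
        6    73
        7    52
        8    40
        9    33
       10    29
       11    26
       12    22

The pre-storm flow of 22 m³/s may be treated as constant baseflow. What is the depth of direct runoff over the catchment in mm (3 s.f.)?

d ≈ 31.4 mm

Direct runoff: 0.0, 22.0, 144.0, 239.0, 142.0, 85.0, 51.0, 30.0, 18.0, 11.0, 7.0, 4.0, 0.0 m³/s; ΣQ_DR = 753.0 m³/s.
V = ΣQ_DR · Δt = 753.0 × 3600 s = 2.711 × 10^6 m³.
Over A = 86.4 km², depth = V / A = 31.4 mm.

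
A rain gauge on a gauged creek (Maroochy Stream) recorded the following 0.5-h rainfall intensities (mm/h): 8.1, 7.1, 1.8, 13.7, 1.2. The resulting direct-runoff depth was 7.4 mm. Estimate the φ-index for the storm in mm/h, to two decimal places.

Only the 3 blocks with intensity above φ contribute runoff: 8.1, 7.1, 13.7 mm/h.
Σ(I−φ)·Δt = d  ⇒  (8.1+7.1+13.7 − 3φ)·0.5 = 7.4
φ = (28.90 − 7.4/0.5) / 3 = 4.70 mm/h.

φ ≈ 4.70 mm/h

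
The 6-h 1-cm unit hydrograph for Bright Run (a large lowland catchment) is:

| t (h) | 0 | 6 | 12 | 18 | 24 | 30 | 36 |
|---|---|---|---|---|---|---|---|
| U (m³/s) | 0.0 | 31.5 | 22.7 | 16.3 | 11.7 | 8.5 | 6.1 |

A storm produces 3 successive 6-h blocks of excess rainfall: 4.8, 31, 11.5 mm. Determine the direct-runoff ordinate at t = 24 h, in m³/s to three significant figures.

By discrete convolution, Q_j = Σ (P_i / 10 mm) · U_{j−i}.
At t = 24 h (j=4): Q = (4.8/10)·11.7 + (31/10)·16.3 + (11.5/10)·22.7 = 82.3 m³/s.

Q ≈ 82.3 m³/s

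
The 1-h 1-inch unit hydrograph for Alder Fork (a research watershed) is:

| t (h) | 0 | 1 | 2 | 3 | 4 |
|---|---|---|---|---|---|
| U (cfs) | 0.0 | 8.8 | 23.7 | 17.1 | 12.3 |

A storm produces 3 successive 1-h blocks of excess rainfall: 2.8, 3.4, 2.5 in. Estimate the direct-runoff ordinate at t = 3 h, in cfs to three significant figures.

Q ≈ 150 cfs

By discrete convolution, Q_j = Σ (P_i / 1 in) · U_{j−i}.
At t = 3 h (j=3): Q = (2.8/1)·17.1 + (3.4/1)·23.7 + (2.5/1)·8.8 = 150 cfs.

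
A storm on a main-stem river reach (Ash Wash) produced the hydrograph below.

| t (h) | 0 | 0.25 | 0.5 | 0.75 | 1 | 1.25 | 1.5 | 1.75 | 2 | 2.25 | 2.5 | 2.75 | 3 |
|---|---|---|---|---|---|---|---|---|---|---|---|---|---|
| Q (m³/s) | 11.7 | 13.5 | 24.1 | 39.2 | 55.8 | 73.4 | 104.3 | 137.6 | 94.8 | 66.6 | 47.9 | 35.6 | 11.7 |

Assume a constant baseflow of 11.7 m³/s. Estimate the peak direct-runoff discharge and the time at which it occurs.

Subtracting baseflow gives direct-runoff ordinates: 0.0, 1.8, 12.4, 27.5, 44.1, 61.7, 92.6, 125.9, 83.1, 54.9, 36.2, 23.9, 0.0 m³/s.
The maximum is 125.9 m³/s, occurring at the reading for t = 1.75 h.

Q_p = 125.9 m³/s at t = 1.75 h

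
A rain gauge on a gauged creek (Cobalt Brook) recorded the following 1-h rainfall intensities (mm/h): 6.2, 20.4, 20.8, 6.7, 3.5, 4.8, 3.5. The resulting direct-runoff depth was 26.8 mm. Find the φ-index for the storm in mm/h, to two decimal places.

φ ≈ 7.20 mm/h

Only the 2 blocks with intensity above φ contribute runoff: 20.4, 20.8 mm/h.
Σ(I−φ)·Δt = d  ⇒  (20.4+20.8 − 2φ)·1 = 26.8
φ = (41.20 − 26.8/1) / 2 = 7.20 mm/h.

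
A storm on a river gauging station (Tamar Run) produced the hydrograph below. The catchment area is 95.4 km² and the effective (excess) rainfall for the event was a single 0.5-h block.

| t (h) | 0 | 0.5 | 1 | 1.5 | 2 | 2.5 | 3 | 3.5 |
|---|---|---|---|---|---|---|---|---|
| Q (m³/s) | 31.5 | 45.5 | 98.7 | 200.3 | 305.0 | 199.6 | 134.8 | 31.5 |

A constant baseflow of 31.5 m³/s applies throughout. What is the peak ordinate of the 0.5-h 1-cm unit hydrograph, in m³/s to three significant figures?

Direct runoff: 0.0, 14.0, 67.2, 168.8, 273.5, 168.1, 103.3, 0.0 m³/s; ΣQ_DR = 794.9 m³/s, peak = 273.5 m³/s.
Runoff depth d = ΣQ_DR·Δt / A = 794.9 × 1800 / (95.4 km²) = 15.00 mm.
The 1-cm UH is the DRH scaled by (10 mm)/d, so U_p = 273.5 × 10/15.00 = 182 m³/s.

U_p ≈ 182 m³/s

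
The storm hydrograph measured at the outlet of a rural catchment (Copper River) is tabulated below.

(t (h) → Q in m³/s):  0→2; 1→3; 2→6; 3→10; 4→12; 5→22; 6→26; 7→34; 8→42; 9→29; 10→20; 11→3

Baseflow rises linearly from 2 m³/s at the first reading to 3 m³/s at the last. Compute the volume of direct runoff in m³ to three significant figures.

Direct-runoff ordinates (Q − Q_b): 0.00, 0.91, 3.82, 7.73, 9.64, 19.55, 23.45, 31.36, 39.27, 26.18, 17.09, 0.00 m³/s.
ΣQ_DR = 179.0 m³/s.
With Δt = 1 h = 3600 s, V = ΣQ_DR · Δt = 179.0 × 3600 = 6.44 × 10^5 m³.

V ≈ 6.44 × 10^5 m³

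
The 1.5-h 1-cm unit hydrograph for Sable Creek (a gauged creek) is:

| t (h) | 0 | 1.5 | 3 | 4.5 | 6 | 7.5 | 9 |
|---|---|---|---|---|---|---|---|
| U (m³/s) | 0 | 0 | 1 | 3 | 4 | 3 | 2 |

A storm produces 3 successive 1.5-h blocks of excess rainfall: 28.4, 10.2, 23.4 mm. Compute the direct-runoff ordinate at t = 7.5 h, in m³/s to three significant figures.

Q ≈ 19.6 m³/s

By discrete convolution, Q_j = Σ (P_i / 10 mm) · U_{j−i}.
At t = 7.5 h (j=5): Q = (28.4/10)·3 + (10.2/10)·4 + (23.4/10)·3 = 19.6 m³/s.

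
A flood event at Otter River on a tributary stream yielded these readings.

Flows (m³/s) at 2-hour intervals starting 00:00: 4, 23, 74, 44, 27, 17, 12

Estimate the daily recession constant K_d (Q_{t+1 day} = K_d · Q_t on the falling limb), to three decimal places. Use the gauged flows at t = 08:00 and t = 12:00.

K_d ≈ 0.008

Between t = 08:00 and t = 12:00 the flow falls from 27 to 12 m³/s over 2×2 h = 4 h.
Per-interval ratio K = (12/27)^(1/2) = 0.6667; K_d = K^(24/2) = 0.008.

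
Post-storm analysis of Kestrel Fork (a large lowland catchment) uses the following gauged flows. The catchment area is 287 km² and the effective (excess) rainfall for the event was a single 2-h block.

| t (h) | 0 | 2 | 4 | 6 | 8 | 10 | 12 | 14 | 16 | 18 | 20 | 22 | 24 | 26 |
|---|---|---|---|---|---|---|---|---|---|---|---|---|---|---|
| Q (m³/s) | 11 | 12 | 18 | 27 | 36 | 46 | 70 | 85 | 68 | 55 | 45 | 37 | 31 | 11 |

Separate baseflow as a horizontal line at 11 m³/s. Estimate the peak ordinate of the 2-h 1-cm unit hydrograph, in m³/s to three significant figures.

Direct runoff: 0.0, 1.0, 7.0, 16.0, 25.0, 35.0, 59.0, 74.0, 57.0, 44.0, 34.0, 26.0, 20.0, 0.0 m³/s; ΣQ_DR = 398.0 m³/s, peak = 74.0 m³/s.
Runoff depth d = ΣQ_DR·Δt / A = 398.0 × 7200 / (287 km²) = 9.985 mm.
The 1-cm UH is the DRH scaled by (10 mm)/d, so U_p = 74.0 × 10/9.985 = 74.1 m³/s.

U_p ≈ 74.1 m³/s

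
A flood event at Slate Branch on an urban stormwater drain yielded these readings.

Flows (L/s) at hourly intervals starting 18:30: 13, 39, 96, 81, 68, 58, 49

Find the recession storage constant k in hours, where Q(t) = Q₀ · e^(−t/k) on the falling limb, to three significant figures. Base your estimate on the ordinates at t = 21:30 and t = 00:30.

k ≈ 5.97 h

On the falling limb, Q drops from 81 to 49 L/s between t = 21:30 and t = 00:30 (Δt = 3 h).
k = −Δt / ln(Q₂/Q₁) = −3 / ln(49/81) = 5.97 h.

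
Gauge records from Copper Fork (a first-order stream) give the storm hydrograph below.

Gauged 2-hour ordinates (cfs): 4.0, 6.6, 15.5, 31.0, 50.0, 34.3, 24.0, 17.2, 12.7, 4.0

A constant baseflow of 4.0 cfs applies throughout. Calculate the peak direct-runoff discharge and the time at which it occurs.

Q_p = 46.0 cfs at t = 8 h

Subtracting baseflow gives direct-runoff ordinates: 0.0, 2.6, 11.5, 27.0, 46.0, 30.3, 20.0, 13.2, 8.7, 0.0 cfs.
The maximum is 46.0 cfs, occurring at the reading for t = 8 h.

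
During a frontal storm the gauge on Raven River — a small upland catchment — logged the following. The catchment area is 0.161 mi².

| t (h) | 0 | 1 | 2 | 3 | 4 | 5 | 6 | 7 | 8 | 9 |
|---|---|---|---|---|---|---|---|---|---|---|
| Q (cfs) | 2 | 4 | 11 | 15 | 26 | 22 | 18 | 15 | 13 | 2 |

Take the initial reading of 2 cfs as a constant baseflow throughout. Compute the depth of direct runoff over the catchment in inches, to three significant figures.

Direct runoff: 0.0, 2.0, 9.0, 13.0, 24.0, 20.0, 16.0, 13.0, 11.0, 0.0 cfs; ΣQ_DR = 108.0 cfs.
V = ΣQ_DR · Δt = 108.0 × 3600 s = 3.888 × 10^5 ft³.
Over A = 0.161 mi², depth = V / A = 1.04 in.

d ≈ 1.04 in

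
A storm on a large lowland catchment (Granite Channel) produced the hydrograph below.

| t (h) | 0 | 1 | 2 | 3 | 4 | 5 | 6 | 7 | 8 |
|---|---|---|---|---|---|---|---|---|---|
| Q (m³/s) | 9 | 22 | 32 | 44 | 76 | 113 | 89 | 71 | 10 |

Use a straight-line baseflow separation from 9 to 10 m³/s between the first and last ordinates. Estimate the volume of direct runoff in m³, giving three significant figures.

V ≈ 1.37 × 10^6 m³

Direct-runoff ordinates (Q − Q_b): 0.00, 12.88, 22.75, 34.62, 66.50, 103.38, 79.25, 61.12, 0.00 m³/s.
ΣQ_DR = 380.5 m³/s.
With Δt = 1 h = 3600 s, V = ΣQ_DR · Δt = 380.5 × 3600 = 1.37 × 10^6 m³.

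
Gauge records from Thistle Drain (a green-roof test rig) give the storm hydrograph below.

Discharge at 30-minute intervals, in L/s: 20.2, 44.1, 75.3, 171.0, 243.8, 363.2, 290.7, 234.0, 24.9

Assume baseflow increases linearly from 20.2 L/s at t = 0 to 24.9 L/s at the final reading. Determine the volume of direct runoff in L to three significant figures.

Direct-runoff ordinates (Q − Q_b): 0.00, 23.31, 53.92, 149.04, 221.25, 340.06, 266.98, 209.69, 0.00 L/s.
ΣQ_DR = 1264 L/s.
With Δt = 0.5 h = 1800 s, V = ΣQ_DR · Δt = 1264 × 1800 = 2.28 × 10^6 L.

V ≈ 2.28 × 10^6 L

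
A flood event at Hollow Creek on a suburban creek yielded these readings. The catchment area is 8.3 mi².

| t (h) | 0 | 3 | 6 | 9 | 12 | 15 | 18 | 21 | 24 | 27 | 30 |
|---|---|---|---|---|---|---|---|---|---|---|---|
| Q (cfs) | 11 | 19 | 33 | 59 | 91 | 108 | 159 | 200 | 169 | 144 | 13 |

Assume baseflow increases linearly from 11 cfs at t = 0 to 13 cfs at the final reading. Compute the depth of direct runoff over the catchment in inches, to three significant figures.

Direct runoff: 0.00, 7.80, 21.60, 47.40, 79.20, 96.00, 146.80, 187.60, 156.40, 131.20, 0.00 cfs; ΣQ_DR = 874.0 cfs.
V = ΣQ_DR · Δt = 874.0 × 10800 s = 9.439 × 10^6 ft³.
Over A = 8.3 mi², depth = V / A = 0.490 in.

d ≈ 0.490 in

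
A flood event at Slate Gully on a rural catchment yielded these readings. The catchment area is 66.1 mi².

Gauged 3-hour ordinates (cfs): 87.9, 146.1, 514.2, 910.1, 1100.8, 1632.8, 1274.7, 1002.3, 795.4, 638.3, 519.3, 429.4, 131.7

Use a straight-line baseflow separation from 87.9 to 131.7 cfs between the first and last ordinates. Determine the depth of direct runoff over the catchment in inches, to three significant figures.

d ≈ 0.545 in

Direct runoff: 0.00, 54.55, 419.00, 811.25, 998.30, 1526.65, 1164.90, 888.85, 678.30, 517.55, 394.90, 301.35, 0.00 cfs; ΣQ_DR = 7756 cfs.
V = ΣQ_DR · Δt = 7756 × 10800 s = 8.376 × 10^7 ft³.
Over A = 66.1 mi², depth = V / A = 0.545 in.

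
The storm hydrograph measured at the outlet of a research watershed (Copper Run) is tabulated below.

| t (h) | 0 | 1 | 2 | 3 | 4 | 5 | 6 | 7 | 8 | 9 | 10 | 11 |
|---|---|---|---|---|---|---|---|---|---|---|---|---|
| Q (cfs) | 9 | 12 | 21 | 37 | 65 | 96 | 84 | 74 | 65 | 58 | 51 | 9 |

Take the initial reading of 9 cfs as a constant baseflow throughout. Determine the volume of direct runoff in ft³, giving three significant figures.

Direct-runoff ordinates (Q − Q_b): 0.0, 3.0, 12.0, 28.0, 56.0, 87.0, 75.0, 65.0, 56.0, 49.0, 42.0, 0.0 cfs.
ΣQ_DR = 473.0 cfs.
With Δt = 1 h = 3600 s, V = ΣQ_DR · Δt = 473.0 × 3600 = 1.70 × 10^6 ft³.

V ≈ 1.70 × 10^6 ft³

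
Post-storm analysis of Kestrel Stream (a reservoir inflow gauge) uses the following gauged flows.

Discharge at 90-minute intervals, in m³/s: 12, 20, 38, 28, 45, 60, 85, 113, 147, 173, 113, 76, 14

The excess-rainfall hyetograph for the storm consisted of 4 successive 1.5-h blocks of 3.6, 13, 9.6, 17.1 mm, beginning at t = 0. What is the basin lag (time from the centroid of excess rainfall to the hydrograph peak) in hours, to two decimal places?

Centroid of excess rainfall: t_c = Σ P_i·t̄_i / ΣP_i = 3.6426 h (block centres at 0.75, 2.25, 3.75, 5.25 h).
Hydrograph peak occurs at t = 13.5 h, so basin lag t_L = 13.5 − 3.6426 = 9.86 h.

t_L ≈ 9.86 h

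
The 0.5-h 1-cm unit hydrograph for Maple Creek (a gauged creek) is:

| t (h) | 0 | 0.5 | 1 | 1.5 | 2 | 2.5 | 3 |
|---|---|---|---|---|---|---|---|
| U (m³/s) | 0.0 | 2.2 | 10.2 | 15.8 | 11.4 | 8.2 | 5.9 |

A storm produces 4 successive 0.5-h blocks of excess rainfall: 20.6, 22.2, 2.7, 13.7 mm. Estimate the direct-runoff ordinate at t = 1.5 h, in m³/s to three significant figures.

Q ≈ 55.8 m³/s

By discrete convolution, Q_j = Σ (P_i / 10 mm) · U_{j−i}.
At t = 1.5 h (j=3): Q = (20.6/10)·15.8 + (22.2/10)·10.2 + (2.7/10)·2.2 + (13.7/10)·0.0 = 55.8 m³/s.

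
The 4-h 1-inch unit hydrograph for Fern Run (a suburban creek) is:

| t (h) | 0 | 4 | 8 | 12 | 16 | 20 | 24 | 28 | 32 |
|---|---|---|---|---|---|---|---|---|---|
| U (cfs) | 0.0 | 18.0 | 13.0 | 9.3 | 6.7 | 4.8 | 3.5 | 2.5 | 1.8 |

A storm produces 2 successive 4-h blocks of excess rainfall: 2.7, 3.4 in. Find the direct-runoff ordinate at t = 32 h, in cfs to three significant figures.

By discrete convolution, Q_j = Σ (P_i / 1 in) · U_{j−i}.
At t = 32 h (j=8): Q = (2.7/1)·1.8 + (3.4/1)·2.5 = 13.4 cfs.

Q ≈ 13.4 cfs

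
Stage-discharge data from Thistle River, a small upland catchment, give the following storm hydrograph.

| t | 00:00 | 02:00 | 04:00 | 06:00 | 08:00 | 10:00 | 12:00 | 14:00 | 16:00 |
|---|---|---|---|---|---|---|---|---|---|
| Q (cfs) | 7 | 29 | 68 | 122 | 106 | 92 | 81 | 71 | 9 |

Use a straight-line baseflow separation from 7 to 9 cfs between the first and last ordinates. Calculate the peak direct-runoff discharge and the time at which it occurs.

Subtracting baseflow gives direct-runoff ordinates: 0.00, 21.75, 60.50, 114.25, 98.00, 83.75, 72.50, 62.25, 0.00 cfs.
The maximum is 114.25 cfs, occurring at the reading for t = 06:00.

Q_p = 114.25 cfs at t = 06:00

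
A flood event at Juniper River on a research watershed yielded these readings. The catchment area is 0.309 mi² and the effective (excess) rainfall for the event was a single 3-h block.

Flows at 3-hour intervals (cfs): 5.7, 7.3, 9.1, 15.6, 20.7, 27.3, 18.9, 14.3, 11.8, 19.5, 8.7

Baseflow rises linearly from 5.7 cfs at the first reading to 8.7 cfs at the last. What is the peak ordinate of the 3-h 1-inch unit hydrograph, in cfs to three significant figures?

U_p ≈ 16.8 cfs

Direct runoff: 0.00, 1.30, 2.80, 9.00, 13.80, 20.10, 11.40, 6.50, 3.70, 11.10, 0.00 cfs; ΣQ_DR = 79.70 cfs, peak = 20.10 cfs.
Runoff depth d = ΣQ_DR·Δt / A = 79.70 × 10800 / (0.309 mi²) = 1.199 in.
The 1-inch UH is the DRH scaled by (1 in)/d, so U_p = 20.10 × 1/1.199 = 16.8 cfs.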